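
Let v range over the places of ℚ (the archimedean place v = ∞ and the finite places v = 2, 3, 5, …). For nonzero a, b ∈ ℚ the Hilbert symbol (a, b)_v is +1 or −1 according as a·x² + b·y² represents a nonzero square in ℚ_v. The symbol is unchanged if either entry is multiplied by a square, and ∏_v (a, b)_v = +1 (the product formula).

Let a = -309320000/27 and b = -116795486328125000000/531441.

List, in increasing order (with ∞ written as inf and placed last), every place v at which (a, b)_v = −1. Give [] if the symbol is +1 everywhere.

(a, b) ≡ (-23199, -5) mod (ℚ^×)²; places V = {2, 3, 5, 11, 19, 37, ∞}.
(a,b)_11: α=1, u≡3; β=2, v≡10 (mod 11); (3|11)=+1, (10|11)=-1; sign (−1)^0·+1^2·-1^1 = -1.
(a,b)_37: α=1, u≡22; β=2, v≡17 (mod 37); (22|37)=-1, (17|37)=-1; sign (−1)^0·-1^2·-1^1 = -1.
(a,b)_2: α=6, β=6; u≡1, v≡3 (mod 8); ε(u)ε(v)=0·1, αω(v)=6·1, βω(u)=6·0; sum ≡ 0  ⇒  +1.
(a,b)_3: α=-3, u≡1; β=-12, v≡1 (mod 3); (1|3)=+1, (1|3)=+1; sign (−1)^0·+1^-12·+1^-3 = +1.
(a,b)_5: α=4, u≡4; β=15, v≡4 (mod 5); (4|5)=+1, (4|5)=+1; sign (−1)^0·+1^15·+1^4 = +1.
(a,b)_∞: sgn(-23199)=−, sgn(-5)=−, so -1.
(a,b)_19: α=1, u≡14; β=2, v≡12 (mod 19); (14|19)=-1, (12|19)=-1; sign (−1)^0·-1^2·-1^1 = -1.
|Ram(-23199, -5)| = 4, even; anisotropic at {11, 19, 37, ∞}.

[11, 19, 37, inf]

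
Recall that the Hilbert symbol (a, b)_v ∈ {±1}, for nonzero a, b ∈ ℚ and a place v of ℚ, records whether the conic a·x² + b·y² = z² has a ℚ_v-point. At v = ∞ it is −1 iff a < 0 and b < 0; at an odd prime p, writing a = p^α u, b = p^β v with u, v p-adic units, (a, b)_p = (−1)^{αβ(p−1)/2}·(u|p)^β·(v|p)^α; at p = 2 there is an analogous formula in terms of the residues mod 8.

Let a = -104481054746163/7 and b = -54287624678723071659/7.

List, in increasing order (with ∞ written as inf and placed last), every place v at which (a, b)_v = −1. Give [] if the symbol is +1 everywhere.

(a, b) ≡ (-301, -156397493) mod (ℚ^×)²; places V = {2, 3, 7, 19, 23, 29, 41, 43, ∞}.
(a,b)_43: α=1, u≡15; β=1, v≡16 (mod 43); (15|43)=+1, (16|43)=+1; sign (−1)^1·+1^1·+1^1 = -1.
(a,b)_3: α=2, u≡2; β=2, v≡1 (mod 3); (2|3)=-1, (1|3)=+1; sign (−1)^0·-1^2·+1^2 = +1.
(a,b)_41: α=2, u≡35; β=3, v≡17 (mod 41); (35|41)=-1, (17|41)=-1; sign (−1)^0·-1^3·-1^2 = -1.
(a,b)_29: α=2, u≡14; β=3, v≡17 (mod 29); (14|29)=-1, (17|29)=-1; sign (−1)^0·-1^3·-1^2 = -1.
(a,b)_7: α=-1, u≡3; β=-1, v≡5 (mod 7); (3|7)=-1, (5|7)=-1; sign (−1)^1·-1^-1·-1^-1 = -1.
(a,b)_2: α=0, β=0; u≡3, v≡3 (mod 8); ε(u)ε(v)=1·1, αω(v)=0·1, βω(u)=0·1; sum ≡ 1  ⇒  -1.
(a,b)_23: α=2, u≡11; β=3, v≡9 (mod 23); (11|23)=-1, (9|23)=+1; sign (−1)^0·-1^3·+1^2 = -1.
(a,b)_19: α=2, u≡2; β=3, v≡12 (mod 19); (2|19)=-1, (12|19)=-1; sign (−1)^0·-1^3·-1^2 = -1.
(a,b)_∞: sgn(-301)=−, sgn(-156397493)=−, so -1.
|Ram(-301, -156397493)| = 8, even; anisotropic at {2, 7, 19, 23, 29, 41, 43, ∞}.

[2, 7, 19, 23, 29, 41, 43, inf]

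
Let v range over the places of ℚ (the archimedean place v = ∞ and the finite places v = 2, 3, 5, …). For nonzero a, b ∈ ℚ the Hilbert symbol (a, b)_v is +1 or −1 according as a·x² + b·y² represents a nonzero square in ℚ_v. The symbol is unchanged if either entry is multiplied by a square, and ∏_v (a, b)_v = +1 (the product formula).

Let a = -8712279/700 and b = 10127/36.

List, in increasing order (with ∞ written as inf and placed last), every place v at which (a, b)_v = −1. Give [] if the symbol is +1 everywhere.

[2, 7, 13, 17, 19, 41]

(a, b) ≡ (-83657, 10127) mod (ℚ^×)²; places V = {2, 3, 5, 7, 13, 17, 19, 37, 41, ∞}.
(a,b)_19: α=1, u≡11; β=1, v≡9 (mod 19); (11|19)=+1, (9|19)=+1; sign (−1)^1·+1^1·+1^1 = -1.
(a,b)_3: α=6, u≡1; β=-2, v≡2 (mod 3); (1|3)=+1, (2|3)=-1; sign (−1)^0·+1^-2·-1^6 = +1.
(a,b)_13: α=0, u≡2; β=1, v≡9 (mod 13); (2|13)=-1, (9|13)=+1; sign (−1)^0·-1^1·+1^0 = -1.
(a,b)_37: α=1, u≡12; β=0, v≡11 (mod 37); (12|37)=+1, (11|37)=+1; sign (−1)^0·+1^0·+1^1 = +1.
(a,b)_17: α=1, u≡4; β=0, v≡6 (mod 17); (4|17)=+1, (6|17)=-1; sign (−1)^0·+1^0·-1^1 = -1.
(a,b)_7: α=-1, u≡6; β=0, v≡5 (mod 7); (6|7)=-1, (5|7)=-1; sign (−1)^0·-1^0·-1^-1 = -1.
(a,b)_2: α=-2, β=-2; u≡7, v≡7 (mod 8); ε(u)ε(v)=1·1, αω(v)=-2·0, βω(u)=-2·0; sum ≡ 1  ⇒  -1.
(a,b)_∞: sgn(-83657)=−, sgn(10127)=+, so +1.
(a,b)_41: α=0, u≡19; β=1, v≡8 (mod 41); (19|41)=-1, (8|41)=+1; sign (−1)^0·-1^1·+1^0 = -1.
(a,b)_5: α=-2, u≡2; β=0, v≡2 (mod 5); (2|5)=-1, (2|5)=-1; sign (−1)^0·-1^0·-1^-2 = +1.
|Ram(-83657, 10127)| = 6, even; anisotropic at {2, 7, 13, 17, 19, 41}.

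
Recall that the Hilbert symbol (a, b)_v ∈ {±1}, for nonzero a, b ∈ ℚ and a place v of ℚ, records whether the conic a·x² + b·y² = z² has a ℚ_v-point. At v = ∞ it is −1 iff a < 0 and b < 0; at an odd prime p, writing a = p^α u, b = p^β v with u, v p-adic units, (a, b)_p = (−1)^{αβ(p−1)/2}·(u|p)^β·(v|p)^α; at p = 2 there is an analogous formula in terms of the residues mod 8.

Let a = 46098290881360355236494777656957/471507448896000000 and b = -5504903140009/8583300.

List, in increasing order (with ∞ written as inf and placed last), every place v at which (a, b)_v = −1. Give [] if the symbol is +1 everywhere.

(a, b) ≡ (437, -33) mod (ℚ^×)²; places V = {2, 3, 5, 7, 11, 13, 17, 19, 23, 59, ∞}.
(a,b)_23: α=5, u≡11; β=2, v≡13 (mod 23); (11|23)=-1, (13|23)=+1; sign (−1)^0·-1^2·+1^5 = +1.
(a,b)_∞: sgn(437)=+, sgn(-33)=−, so +1.
(a,b)_7: α=4, u≡5; β=2, v≡2 (mod 7); (5|7)=-1, (2|7)=+1; sign (−1)^0·-1^2·+1^4 = +1.
(a,b)_19: α=5, u≡9; β=2, v≡16 (mod 19); (9|19)=+1, (16|19)=+1; sign (−1)^0·+1^2·+1^5 = +1.
(a,b)_13: α=4, u≡2; β=2, v≡2 (mod 13); (2|13)=-1, (2|13)=-1; sign (−1)^0·-1^2·-1^4 = +1.
(a,b)_17: α=-4, u≡6; β=-2, v≡13 (mod 17); (6|17)=-1, (13|17)=+1; sign (−1)^0·-1^-2·+1^-4 = +1.
(a,b)_59: α=6, u≡33; β=2, v≡3 (mod 59); (33|59)=-1, (3|59)=+1; sign (−1)^0·-1^2·+1^6 = +1.
(a,b)_3: α=-6, u≡2; β=-3, v≡1 (mod 3); (2|3)=-1, (1|3)=+1; sign (−1)^0·-1^-3·+1^-6 = -1.
(a,b)_2: α=-12, β=-2; u≡5, v≡7 (mod 8); ε(u)ε(v)=0·1, αω(v)=-12·0, βω(u)=-2·1; sum ≡ 0  ⇒  +1.
(a,b)_11: α=-2, u≡6; β=-1, v≡6 (mod 11); (6|11)=-1, (6|11)=-1; sign (−1)^0·-1^-1·-1^-2 = -1.
(a,b)_5: α=-6, u≡3; β=-2, v≡3 (mod 5); (3|5)=-1, (3|5)=-1; sign (−1)^0·-1^-2·-1^-6 = +1.
(437, -33 / ℚ) ramifies at {3, 11}: a division algebra.

[3, 11]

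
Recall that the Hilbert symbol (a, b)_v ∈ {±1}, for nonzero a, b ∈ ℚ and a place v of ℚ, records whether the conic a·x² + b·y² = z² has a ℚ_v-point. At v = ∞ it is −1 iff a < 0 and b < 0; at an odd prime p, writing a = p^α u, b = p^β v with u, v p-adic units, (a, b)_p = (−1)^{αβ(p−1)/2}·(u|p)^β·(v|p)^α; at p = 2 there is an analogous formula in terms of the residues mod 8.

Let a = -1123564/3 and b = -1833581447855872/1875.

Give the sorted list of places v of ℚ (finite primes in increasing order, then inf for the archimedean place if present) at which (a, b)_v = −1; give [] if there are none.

Mod squares: a ≡ -842673, b ≡ -22359295101. Check v ∈ {∞, 2, 3, 5, 11, 13, 17, 31, 37, 41, 43, 47}.
v=13: a=13^1·(≡3), b=13^1·(≡4) mod 13; (3|13)=+1, (4|13)=+1; (−1)^{1·1·6}·(+1)^1·(+1)^1 = +1.
v=11: a=11^0·(≡3), b=11^1·(≡6) mod 11; (3|11)=+1, (6|11)=-1; (−1)^{0·1·5}·(+1)^1·(-1)^0 = +1.
v=2: v_2(a)=2, v_2(b)=8; units ≡ 7, 3 (mod 8); ε·ε+αω+βω = 1·1+2·1+8·0 ≡ 1  ⇒  (a,b)_2 = -1.
v=37: a=37^0·(≡5), b=37^1·(≡6) mod 37; (5|37)=-1, (6|37)=-1; (−1)^{0·1·18}·(-1)^1·(-1)^0 = -1.
v=43: a=43^0·(≡23), b=43^1·(≡7) mod 43; (23|43)=+1, (7|43)=-1; (−1)^{0·1·21}·(+1)^1·(-1)^0 = +1.
v=47: a=47^0·(≡6), b=47^1·(≡46) mod 47; (6|47)=+1, (46|47)=-1; (−1)^{0·1·23}·(+1)^1·(-1)^0 = +1.
v=17: a=17^1·(≡7), b=17^1·(≡9) mod 17; (7|17)=-1, (9|17)=+1; (−1)^{1·1·8}·(-1)^1·(+1)^1 = -1.
v=31: a=31^1·(≡19), b=31^2·(≡15) mod 31; (19|31)=+1, (15|31)=-1; (−1)^{1·2·15}·(+1)^2·(-1)^1 = -1.
v=∞: -842673 < 0 and -22359295101 < 0  ⇒  (a,b)_∞ = -1.
v=3: a=3^-1·(≡2), b=3^-1·(≡2) mod 3; (2|3)=-1, (2|3)=-1; (−1)^{-1·-1·1}·(-1)^-1·(-1)^-1 = -1.
v=5: a=5^0·(≡2), b=5^-4·(≡1) mod 5; (2|5)=-1, (1|5)=+1; (−1)^{0·-4·2}·(-1)^-4·(+1)^0 = +1.
v=41: a=41^1·(≡22), b=41^1·(≡12) mod 41; (22|41)=-1, (12|41)=-1; (−1)^{1·1·20}·(-1)^1·(-1)^1 = +1.
|Ram(-842673, -22359295101)| = 6, even; anisotropic at {2, 3, 17, 31, 37, ∞}.

[2, 3, 17, 31, 37, inf]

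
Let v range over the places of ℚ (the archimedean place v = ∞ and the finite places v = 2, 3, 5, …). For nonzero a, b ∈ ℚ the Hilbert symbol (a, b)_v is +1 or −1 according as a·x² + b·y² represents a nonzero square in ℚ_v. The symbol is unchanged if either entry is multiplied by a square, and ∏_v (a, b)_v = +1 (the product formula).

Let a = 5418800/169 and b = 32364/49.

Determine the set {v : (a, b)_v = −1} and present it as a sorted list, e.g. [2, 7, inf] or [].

[2, 31]

Mod squares: a ≡ 13547, b ≡ 899. Check v ∈ {∞, 2, 3, 5, 7, 13, 19, 23, 29, 31}.
v=2: v_2(a)=4, v_2(b)=2; units ≡ 3, 3 (mod 8); ε·ε+αω+βω = 1·1+4·1+2·1 ≡ 1  ⇒  (a,b)_2 = -1.
v=31: a=31^1·(≡6), b=31^1·(≡27) mod 31; (6|31)=-1, (27|31)=-1; (−1)^{1·1·15}·(-1)^1·(-1)^1 = -1.
v=∞: 13547 > 0 and 899 > 0  ⇒  (a,b)_∞ = +1.
v=3: a=3^0·(≡2), b=3^2·(≡2) mod 3; (2|3)=-1, (2|3)=-1; (−1)^{0·2·1}·(-1)^2·(-1)^0 = +1.
v=23: a=23^1·(≡10), b=23^0·(≡1) mod 23; (10|23)=-1, (1|23)=+1; (−1)^{1·0·11}·(-1)^0·(+1)^1 = +1.
v=13: a=13^-2·(≡10), b=13^0·(≡2) mod 13; (10|13)=+1, (2|13)=-1; (−1)^{-2·0·6}·(+1)^0·(-1)^-2 = +1.
v=5: a=5^2·(≡3), b=5^0·(≡1) mod 5; (3|5)=-1, (1|5)=+1; (−1)^{2·0·2}·(-1)^0·(+1)^2 = +1.
v=29: a=29^0·(≡28), b=29^1·(≡21) mod 29; (28|29)=+1, (21|29)=-1; (−1)^{0·1·14}·(+1)^1·(-1)^0 = +1.
v=7: a=7^0·(≡2), b=7^-2·(≡3) mod 7; (2|7)=+1, (3|7)=-1; (−1)^{0·-2·3}·(+1)^-2·(-1)^0 = +1.
v=19: a=19^1·(≡14), b=19^0·(≡11) mod 19; (14|19)=-1, (11|19)=+1; (−1)^{1·0·9}·(-1)^0·(+1)^1 = +1.
|Ram(13547, 899)| = 2, even; anisotropic at {2, 31}.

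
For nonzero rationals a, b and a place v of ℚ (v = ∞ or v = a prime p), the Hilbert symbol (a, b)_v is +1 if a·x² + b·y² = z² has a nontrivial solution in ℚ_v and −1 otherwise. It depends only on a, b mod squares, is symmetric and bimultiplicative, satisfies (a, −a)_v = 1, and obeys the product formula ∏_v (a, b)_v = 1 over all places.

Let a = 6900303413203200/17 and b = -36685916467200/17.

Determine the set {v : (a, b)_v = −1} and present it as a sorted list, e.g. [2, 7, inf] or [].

[7, 17]

(a, b) ≡ (969969, -81719) mod (ℚ^×)²; places V = {2, 3, 5, 7, 11, 13, 17, 19, 23, ∞}.
(a,b)_5: α=2, u≡4; β=2, v≡1 (mod 5); (4|5)=+1, (1|5)=+1; sign (−1)^0·+1^2·+1^2 = +1.
(a,b)_19: α=1, u≡5; β=1, v≡12 (mod 19); (5|19)=+1, (12|19)=-1; sign (−1)^1·+1^1·-1^1 = +1.
(a,b)_13: α=1, u≡5; β=2, v≡4 (mod 13); (5|13)=-1, (4|13)=+1; sign (−1)^0·-1^2·+1^1 = +1.
(a,b)_∞: sgn(969969)=+, sgn(-81719)=−, so +1.
(a,b)_2: α=8, β=12; u≡1, v≡1 (mod 8); ε(u)ε(v)=0·0, αω(v)=8·0, βω(u)=12·0; sum ≡ 0  ⇒  +1.
(a,b)_7: α=3, u≡1; β=2, v≡3 (mod 7); (1|7)=+1, (3|7)=-1; sign (−1)^0·+1^2·-1^3 = -1.
(a,b)_17: α=-1, u≡14; β=-1, v≡2 (mod 17); (14|17)=-1, (2|17)=+1; sign (−1)^0·-1^-1·+1^-1 = -1.
(a,b)_3: α=7, u≡1; β=2, v≡1 (mod 3); (1|3)=+1, (1|3)=+1; sign (−1)^0·+1^2·+1^7 = +1.
(a,b)_23: α=2, u≡12; β=1, v≡12 (mod 23); (12|23)=+1, (12|23)=+1; sign (−1)^0·+1^1·+1^2 = +1.
(a,b)_11: α=1, u≡3; β=1, v≡2 (mod 11); (3|11)=+1, (2|11)=-1; sign (−1)^1·+1^1·-1^1 = +1.
(969969, -81719 / ℚ) ramifies at {7, 17}: a division algebra.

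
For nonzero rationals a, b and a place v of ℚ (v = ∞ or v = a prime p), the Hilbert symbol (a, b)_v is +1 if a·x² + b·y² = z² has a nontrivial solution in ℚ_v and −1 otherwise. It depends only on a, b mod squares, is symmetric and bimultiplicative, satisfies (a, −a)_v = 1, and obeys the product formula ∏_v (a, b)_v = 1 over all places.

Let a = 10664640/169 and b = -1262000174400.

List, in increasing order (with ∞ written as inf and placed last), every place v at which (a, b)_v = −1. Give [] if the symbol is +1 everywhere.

(a, b) ≡ (35, -69) mod (ℚ^×)²; places V = {2, 3, 5, 7, 13, 23, ∞}.
(a,b)_3: α=2, u≡2; β=3, v≡1 (mod 3); (2|3)=-1, (1|3)=+1; sign (−1)^0·-1^3·+1^2 = -1.
(a,b)_7: α=1, u≡5; β=4, v≡4 (mod 7); (5|7)=-1, (4|7)=+1; sign (−1)^0·-1^4·+1^1 = +1.
(a,b)_13: α=-2, u≡12; β=0, v≡9 (mod 13); (12|13)=+1, (9|13)=+1; sign (−1)^0·+1^0·+1^-2 = +1.
(a,b)_∞: sgn(35)=+, sgn(-69)=−, so +1.
(a,b)_23: α=2, u≡13; β=3, v≡15 (mod 23); (13|23)=+1, (15|23)=-1; sign (−1)^0·+1^3·-1^2 = +1.
(a,b)_2: α=6, β=6; u≡3, v≡3 (mod 8); ε(u)ε(v)=1·1, αω(v)=6·1, βω(u)=6·1; sum ≡ 1  ⇒  -1.
(a,b)_5: α=1, u≡2; β=2, v≡4 (mod 5); (2|5)=-1, (4|5)=+1; sign (−1)^0·-1^2·+1^1 = +1.
(35, -69 / ℚ) ramifies at {2, 3}: a division algebra.

[2, 3]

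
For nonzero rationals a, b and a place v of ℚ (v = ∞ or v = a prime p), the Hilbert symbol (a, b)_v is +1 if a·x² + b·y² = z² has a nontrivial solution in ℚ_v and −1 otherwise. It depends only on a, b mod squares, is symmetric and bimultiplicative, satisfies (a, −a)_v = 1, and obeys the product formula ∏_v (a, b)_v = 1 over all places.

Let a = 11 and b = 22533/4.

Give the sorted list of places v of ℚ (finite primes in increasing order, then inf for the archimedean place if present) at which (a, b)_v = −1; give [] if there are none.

(a, b) ≡ (11, 22533) mod (ℚ^×)²; places V = {2, 3, 7, 11, 29, 37, ∞}.
(a,b)_∞: sgn(11)=+, sgn(22533)=+, so +1.
(a,b)_3: α=0, u≡2; β=1, v≡2 (mod 3); (2|3)=-1, (2|3)=-1; sign (−1)^0·-1^1·-1^0 = -1.
(a,b)_29: α=0, u≡11; β=1, v≡13 (mod 29); (11|29)=-1, (13|29)=+1; sign (−1)^0·-1^1·+1^0 = -1.
(a,b)_7: α=0, u≡4; β=1, v≡5 (mod 7); (4|7)=+1, (5|7)=-1; sign (−1)^0·+1^1·-1^0 = +1.
(a,b)_2: α=0, β=-2; u≡3, v≡5 (mod 8); ε(u)ε(v)=1·0, αω(v)=0·1, βω(u)=-2·1; sum ≡ 0  ⇒  +1.
(a,b)_37: α=0, u≡11; β=1, v≡32 (mod 37); (11|37)=+1, (32|37)=-1; sign (−1)^0·+1^1·-1^0 = +1.
(a,b)_11: α=1, u≡1; β=0, v≡4 (mod 11); (1|11)=+1, (4|11)=+1; sign (−1)^0·+1^0·+1^1 = +1.
(11, 22533 / ℚ) ramifies at {3, 29}: a division algebra.

[3, 29]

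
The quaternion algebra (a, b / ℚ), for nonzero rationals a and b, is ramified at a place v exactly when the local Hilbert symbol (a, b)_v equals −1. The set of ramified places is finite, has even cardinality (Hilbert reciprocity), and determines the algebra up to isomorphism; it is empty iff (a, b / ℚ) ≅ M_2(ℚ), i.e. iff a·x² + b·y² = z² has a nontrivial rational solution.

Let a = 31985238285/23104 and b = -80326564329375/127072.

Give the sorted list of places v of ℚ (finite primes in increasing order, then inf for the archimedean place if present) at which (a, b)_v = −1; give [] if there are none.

[2, 3, 11, 17]

Mod squares: a ≡ 165, b ≡ -14586. Check v ∈ {∞, 2, 3, 5, 7, 11, 13, 17, 19}.
v=11: a=11^1·(≡9), b=11^-1·(≡5) mod 11; (9|11)=+1, (5|11)=+1; (−1)^{1·-1·5}·(+1)^-1·(+1)^1 = -1.
v=∞: 165 > 0 and -14586 < 0  ⇒  (a,b)_∞ = +1.
v=13: a=13^2·(≡10), b=13^3·(≡9) mod 13; (10|13)=+1, (9|13)=+1; (−1)^{2·3·6}·(+1)^3·(+1)^2 = +1.
v=19: a=19^-2·(≡8), b=19^-2·(≡5) mod 19; (8|19)=-1, (5|19)=+1; (−1)^{-2·-2·9}·(-1)^-2·(+1)^-2 = +1.
v=17: a=17^2·(≡6), b=17^3·(≡8) mod 17; (6|17)=-1, (8|17)=+1; (−1)^{2·3·8}·(-1)^3·(+1)^2 = -1.
v=2: v_2(a)=-6, v_2(b)=-5; units ≡ 5, 3 (mod 8); ε·ε+αω+βω = 0·1+-6·1+-5·1 ≡ 1  ⇒  (a,b)_2 = -1.
v=5: a=5^1·(≡3), b=5^4·(≡4) mod 5; (3|5)=-1, (4|5)=+1; (−1)^{1·4·2}·(-1)^4·(+1)^1 = +1.
v=3: a=3^5·(≡1), b=3^5·(≡1) mod 3; (1|3)=+1, (1|3)=+1; (−1)^{5·5·1}·(+1)^5·(+1)^5 = -1.
v=7: a=7^2·(≡1), b=7^2·(≡4) mod 7; (1|7)=+1, (4|7)=+1; (−1)^{2·2·3}·(+1)^2·(+1)^2 = +1.
(165, -14586 / ℚ) ramifies at {2, 3, 11, 17}: a division algebra.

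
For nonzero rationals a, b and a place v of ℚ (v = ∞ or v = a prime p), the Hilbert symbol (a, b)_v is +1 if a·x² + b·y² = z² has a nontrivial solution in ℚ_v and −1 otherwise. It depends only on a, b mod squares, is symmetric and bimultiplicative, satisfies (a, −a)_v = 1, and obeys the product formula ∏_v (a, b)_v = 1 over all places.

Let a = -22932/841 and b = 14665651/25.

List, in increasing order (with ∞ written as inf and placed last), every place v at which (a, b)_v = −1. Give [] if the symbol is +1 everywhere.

[2, 23]

(a, b) ≡ (-13, 1771) mod (ℚ^×)²; places V = {2, 3, 5, 7, 11, 13, 23, 29, ∞}.
(a,b)_29: α=-2, u≡7; β=0, v≡21 (mod 29); (7|29)=+1, (21|29)=-1; sign (−1)^0·+1^0·-1^-2 = +1.
(a,b)_2: α=2, β=0; u≡3, v≡3 (mod 8); ε(u)ε(v)=1·1, αω(v)=2·1, βω(u)=0·1; sum ≡ 1  ⇒  -1.
(a,b)_∞: sgn(-13)=−, sgn(1771)=+, so +1.
(a,b)_7: α=2, u≡1; β=3, v≡2 (mod 7); (1|7)=+1, (2|7)=+1; sign (−1)^0·+1^3·+1^2 = +1.
(a,b)_23: α=0, u≡7; β=1, v≡4 (mod 23); (7|23)=-1, (4|23)=+1; sign (−1)^0·-1^1·+1^0 = -1.
(a,b)_13: α=1, u≡12; β=2, v≡9 (mod 13); (12|13)=+1, (9|13)=+1; sign (−1)^0·+1^2·+1^1 = +1.
(a,b)_3: α=2, u≡2; β=0, v≡1 (mod 3); (2|3)=-1, (1|3)=+1; sign (−1)^0·-1^0·+1^2 = +1.
(a,b)_11: α=0, u≡5; β=1, v≡10 (mod 11); (5|11)=+1, (10|11)=-1; sign (−1)^0·+1^1·-1^0 = +1.
(a,b)_5: α=0, u≡3; β=-2, v≡1 (mod 5); (3|5)=-1, (1|5)=+1; sign (−1)^0·-1^-2·+1^0 = +1.
Ram(-13, 1771) = {2, 23}; no ℚ_2-point on the conic.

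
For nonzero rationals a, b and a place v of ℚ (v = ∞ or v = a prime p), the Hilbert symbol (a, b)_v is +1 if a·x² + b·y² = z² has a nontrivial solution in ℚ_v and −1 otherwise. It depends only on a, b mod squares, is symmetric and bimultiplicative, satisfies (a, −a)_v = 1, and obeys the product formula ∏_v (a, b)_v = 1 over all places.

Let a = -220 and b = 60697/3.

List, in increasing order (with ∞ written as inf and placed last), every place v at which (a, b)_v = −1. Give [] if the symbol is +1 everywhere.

Mod squares: a ≡ -55, b ≡ 182091. Check v ∈ {∞, 2, 3, 5, 7, 11, 13, 23, 29}.
v=3: a=3^0·(≡2), b=3^-1·(≡1) mod 3; (2|3)=-1, (1|3)=+1; (−1)^{0·-1·1}·(-1)^-1·(+1)^0 = -1.
v=11: a=11^1·(≡2), b=11^0·(≡7) mod 11; (2|11)=-1, (7|11)=-1; (−1)^{1·0·5}·(-1)^0·(-1)^1 = -1.
v=2: v_2(a)=2, v_2(b)=0; units ≡ 1, 3 (mod 8); ε·ε+αω+βω = 0·1+2·1+0·0 ≡ 0  ⇒  (a,b)_2 = +1.
v=13: a=13^0·(≡1), b=13^1·(≡5) mod 13; (1|13)=+1, (5|13)=-1; (−1)^{0·1·6}·(+1)^1·(-1)^0 = +1.
v=7: a=7^0·(≡4), b=7^1·(≡4) mod 7; (4|7)=+1, (4|7)=+1; (−1)^{0·1·3}·(+1)^1·(+1)^0 = +1.
v=29: a=29^0·(≡12), b=29^1·(≡21) mod 29; (12|29)=-1, (21|29)=-1; (−1)^{0·1·14}·(-1)^1·(-1)^0 = -1.
v=23: a=23^0·(≡10), b=23^1·(≡21) mod 23; (10|23)=-1, (21|23)=-1; (−1)^{0·1·11}·(-1)^1·(-1)^0 = -1.
v=∞: -55 < 0 and 182091 > 0  ⇒  (a,b)_∞ = +1.
v=5: a=5^1·(≡1), b=5^0·(≡4) mod 5; (1|5)=+1, (4|5)=+1; (−1)^{1·0·2}·(+1)^0·(+1)^1 = +1.
|Ram(-55, 182091)| = 4, even; anisotropic at {3, 11, 23, 29}.

[3, 11, 23, 29]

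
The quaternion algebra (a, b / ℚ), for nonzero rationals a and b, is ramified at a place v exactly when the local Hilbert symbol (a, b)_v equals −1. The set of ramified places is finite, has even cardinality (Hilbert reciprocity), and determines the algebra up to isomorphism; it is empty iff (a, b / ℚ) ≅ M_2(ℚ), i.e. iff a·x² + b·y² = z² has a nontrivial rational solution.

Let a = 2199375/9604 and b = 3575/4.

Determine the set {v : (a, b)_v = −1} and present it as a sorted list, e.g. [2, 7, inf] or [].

(a, b) ≡ (391, 143) mod (ℚ^×)²; places V = {2, 3, 5, 7, 11, 13, 17, 23, ∞}.
(a,b)_∞: sgn(391)=+, sgn(143)=+, so +1.
(a,b)_23: α=1, u≡17; β=0, v≡14 (mod 23); (17|23)=-1, (14|23)=-1; sign (−1)^0·-1^0·-1^1 = -1.
(a,b)_5: α=4, u≡1; β=2, v≡2 (mod 5); (1|5)=+1, (2|5)=-1; sign (−1)^0·+1^2·-1^4 = +1.
(a,b)_17: α=1, u≡12; β=0, v≡14 (mod 17); (12|17)=-1, (14|17)=-1; sign (−1)^0·-1^0·-1^1 = -1.
(a,b)_3: α=2, u≡1; β=0, v≡2 (mod 3); (1|3)=+1, (2|3)=-1; sign (−1)^0·+1^0·-1^2 = +1.
(a,b)_11: α=0, u≡2; β=1, v≡7 (mod 11); (2|11)=-1, (7|11)=-1; sign (−1)^0·-1^1·-1^0 = -1.
(a,b)_2: α=-2, β=-2; u≡7, v≡7 (mod 8); ε(u)ε(v)=1·1, αω(v)=-2·0, βω(u)=-2·0; sum ≡ 1  ⇒  -1.
(a,b)_7: α=-4, u≡6; β=0, v≡3 (mod 7); (6|7)=-1, (3|7)=-1; sign (−1)^0·-1^0·-1^-4 = +1.
(a,b)_13: α=0, u≡10; β=1, v≡7 (mod 13); (10|13)=+1, (7|13)=-1; sign (−1)^0·+1^1·-1^0 = +1.
(391, 143 / ℚ) ramifies at {2, 11, 17, 23}: a division algebra.

[2, 11, 17, 23]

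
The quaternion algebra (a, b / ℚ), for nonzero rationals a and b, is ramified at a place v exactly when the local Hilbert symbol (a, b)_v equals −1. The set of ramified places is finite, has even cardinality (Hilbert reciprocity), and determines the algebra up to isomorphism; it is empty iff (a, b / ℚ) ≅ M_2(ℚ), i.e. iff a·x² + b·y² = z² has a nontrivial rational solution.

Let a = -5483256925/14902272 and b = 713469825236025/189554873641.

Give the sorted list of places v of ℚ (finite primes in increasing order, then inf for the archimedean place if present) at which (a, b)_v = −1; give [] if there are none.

[3, 23, 29, 31]

Mod squares: a ≡ -16269, b ≡ 23529. Check v ∈ {∞, 2, 3, 5, 7, 11, 13, 17, 19, 23, 29, 31, 37, 41, 47}.
v=29: a=29^3·(≡21), b=29^0·(≡18) mod 29; (21|29)=-1, (18|29)=-1; (−1)^{3·0·14}·(-1)^0·(-1)^3 = -1.
v=37: a=37^0·(≡36), b=37^-2·(≡11) mod 37; (36|37)=+1, (11|37)=+1; (−1)^{0·-2·18}·(+1)^-2·(+1)^0 = +1.
v=7: a=7^-2·(≡6), b=7^-2·(≡1) mod 7; (6|7)=-1, (1|7)=+1; (−1)^{-2·-2·3}·(-1)^-2·(+1)^-2 = +1.
v=5: a=5^2·(≡4), b=5^2·(≡1) mod 5; (4|5)=+1, (1|5)=+1; (−1)^{2·2·2}·(+1)^2·(+1)^2 = +1.
v=3: a=3^-3·(≡1), b=3^3·(≡1) mod 3; (1|3)=+1, (1|3)=+1; (−1)^{-3·3·1}·(+1)^3·(+1)^-3 = -1.
v=11: a=11^-1·(≡10), b=11^1·(≡4) mod 11; (10|11)=-1, (4|11)=+1; (−1)^{-1·1·5}·(-1)^1·(+1)^-1 = +1.
v=41: a=41^0·(≡25), b=41^-4·(≡18) mod 41; (25|41)=+1, (18|41)=+1; (−1)^{0·-4·20}·(+1)^-4·(+1)^0 = +1.
v=47: a=47^0·(≡26), b=47^2·(≡33) mod 47; (26|47)=-1, (33|47)=-1; (−1)^{0·2·23}·(-1)^2·(-1)^0 = +1.
v=∞: -16269 < 0 and 23529 > 0  ⇒  (a,b)_∞ = +1.
v=19: a=19^0·(≡12), b=19^2·(≡9) mod 19; (12|19)=-1, (9|19)=+1; (−1)^{0·2·9}·(-1)^2·(+1)^0 = +1.
v=23: a=23^2·(≡10), b=23^1·(≡15) mod 23; (10|23)=-1, (15|23)=-1; (−1)^{2·1·11}·(-1)^1·(-1)^2 = -1.
v=31: a=31^0·(≡3), b=31^1·(≡27) mod 31; (3|31)=-1, (27|31)=-1; (−1)^{0·1·15}·(-1)^1·(-1)^0 = -1.
v=17: a=17^1·(≡7), b=17^0·(≡13) mod 17; (7|17)=-1, (13|17)=+1; (−1)^{1·0·8}·(-1)^0·(+1)^1 = +1.
v=13: a=13^0·(≡11), b=13^2·(≡9) mod 13; (11|13)=-1, (9|13)=+1; (−1)^{0·2·6}·(-1)^2·(+1)^0 = +1.
v=2: v_2(a)=-10, v_2(b)=0; units ≡ 3, 1 (mod 8); ε·ε+αω+βω = 1·0+-10·0+0·1 ≡ 0  ⇒  (a,b)_2 = +1.
Ram(-16269, 23529) = {3, 23, 29, 31}; no ℚ_3-point on the conic.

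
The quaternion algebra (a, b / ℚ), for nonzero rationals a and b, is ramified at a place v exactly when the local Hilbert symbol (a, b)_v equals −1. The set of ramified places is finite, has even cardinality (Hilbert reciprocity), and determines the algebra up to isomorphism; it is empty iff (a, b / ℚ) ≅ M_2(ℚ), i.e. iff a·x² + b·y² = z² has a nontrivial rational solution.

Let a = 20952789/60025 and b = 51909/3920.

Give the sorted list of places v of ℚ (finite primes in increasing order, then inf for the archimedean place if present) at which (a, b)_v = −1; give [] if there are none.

Mod squares: a ≡ 429, b ≡ 2145. Check v ∈ {∞, 2, 3, 5, 7, 11, 13, 17}.
v=17: a=17^2·(≡2), b=17^0·(≡11) mod 17; (2|17)=+1, (11|17)=-1; (−1)^{2·0·8}·(+1)^0·(-1)^2 = +1.
v=13: a=13^3·(≡2), b=13^1·(≡4) mod 13; (2|13)=-1, (4|13)=+1; (−1)^{3·1·6}·(-1)^1·(+1)^3 = -1.
v=∞: 429 > 0 and 2145 > 0  ⇒  (a,b)_∞ = +1.
v=7: a=7^-4·(≡1), b=7^-2·(≡6) mod 7; (1|7)=+1, (6|7)=-1; (−1)^{-4·-2·3}·(+1)^-2·(-1)^-4 = +1.
v=3: a=3^1·(≡2), b=3^1·(≡1) mod 3; (2|3)=-1, (1|3)=+1; (−1)^{1·1·1}·(-1)^1·(+1)^1 = +1.
v=5: a=5^-2·(≡4), b=5^-1·(≡1) mod 5; (4|5)=+1, (1|5)=+1; (−1)^{-2·-1·2}·(+1)^-1·(+1)^-2 = +1.
v=11: a=11^1·(≡8), b=11^3·(≡7) mod 11; (8|11)=-1, (7|11)=-1; (−1)^{1·3·5}·(-1)^3·(-1)^1 = -1.
v=2: v_2(a)=0, v_2(b)=-4; units ≡ 5, 1 (mod 8); ε·ε+αω+βω = 0·0+0·0+-4·1 ≡ 0  ⇒  (a,b)_2 = +1.
|Ram(429, 2145)| = 2, even; anisotropic at {11, 13}.

[11, 13]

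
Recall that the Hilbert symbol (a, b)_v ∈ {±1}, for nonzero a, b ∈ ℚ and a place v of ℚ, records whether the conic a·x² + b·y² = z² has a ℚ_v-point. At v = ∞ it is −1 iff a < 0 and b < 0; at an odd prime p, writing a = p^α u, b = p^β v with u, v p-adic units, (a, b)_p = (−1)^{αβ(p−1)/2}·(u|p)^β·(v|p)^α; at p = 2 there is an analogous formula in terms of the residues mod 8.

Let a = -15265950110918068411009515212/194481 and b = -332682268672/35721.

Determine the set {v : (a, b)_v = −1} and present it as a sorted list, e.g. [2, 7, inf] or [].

[17, inf]

(a, b) ≡ (-7163, -96577) mod (ℚ^×)²; places V = {2, 3, 7, 11, 13, 17, 19, 23, 29, 43, ∞}.
(a,b)_7: α=-4, u≡6; β=-2, v≡2 (mod 7); (6|7)=-1, (2|7)=+1; sign (−1)^0·-1^-2·+1^-4 = +1.
(a,b)_11: α=2, u≡3; β=0, v≡4 (mod 11); (3|11)=+1, (4|11)=+1; sign (−1)^0·+1^0·+1^2 = +1.
(a,b)_19: α=5, u≡14; β=1, v≡1 (mod 19); (14|19)=-1, (1|19)=+1; sign (−1)^1·-1^1·+1^5 = +1.
(a,b)_29: α=5, u≡19; β=2, v≡7 (mod 29); (19|29)=-1, (7|29)=+1; sign (−1)^0·-1^2·+1^5 = +1.
(a,b)_43: α=2, u≡39; β=0, v≡21 (mod 43); (39|43)=-1, (21|43)=+1; sign (−1)^0·-1^0·+1^2 = +1.
(a,b)_17: α=2, u≡11; β=1, v≡6 (mod 17); (11|17)=-1, (6|17)=-1; sign (−1)^0·-1^1·-1^2 = -1.
(a,b)_∞: sgn(-7163)=−, sgn(-96577)=−, so -1.
(a,b)_3: α=-4, u≡1; β=-6, v≡2 (mod 3); (1|3)=+1, (2|3)=-1; sign (−1)^0·+1^-6·-1^-4 = +1.
(a,b)_23: α=2, u≡13; β=1, v≡15 (mod 23); (13|23)=+1, (15|23)=-1; sign (−1)^0·+1^1·-1^2 = +1.
(a,b)_13: α=3, u≡7; β=1, v≡5 (mod 13); (7|13)=-1, (5|13)=-1; sign (−1)^0·-1^1·-1^3 = +1.
(a,b)_2: α=2, β=12; u≡5, v≡7 (mod 8); ε(u)ε(v)=0·1, αω(v)=2·0, βω(u)=12·1; sum ≡ 0  ⇒  +1.
|Ram(-7163, -96577)| = 2, even; anisotropic at {17, ∞}.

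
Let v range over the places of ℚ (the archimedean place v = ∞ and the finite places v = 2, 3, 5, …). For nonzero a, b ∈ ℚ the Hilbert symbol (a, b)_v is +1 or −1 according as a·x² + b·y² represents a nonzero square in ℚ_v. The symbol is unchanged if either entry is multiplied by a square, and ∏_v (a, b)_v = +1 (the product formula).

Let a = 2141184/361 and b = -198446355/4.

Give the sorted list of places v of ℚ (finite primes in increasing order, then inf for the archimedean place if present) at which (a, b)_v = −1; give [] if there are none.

[17, 37]

(a, b) ≡ (2091, -2449955) mod (ℚ^×)²; places V = {2, 3, 5, 17, 19, 37, 41, ∞}.
(a,b)_41: α=1, u≡32; β=1, v≡25 (mod 41); (32|41)=+1, (25|41)=+1; sign (−1)^0·+1^1·+1^1 = +1.
(a,b)_3: α=1, u≡1; β=4, v≡1 (mod 3); (1|3)=+1, (1|3)=+1; sign (−1)^0·+1^4·+1^1 = +1.
(a,b)_37: α=0, u≡13; β=1, v≡17 (mod 37); (13|37)=-1, (17|37)=-1; sign (−1)^0·-1^1·-1^0 = -1.
(a,b)_∞: sgn(2091)=+, sgn(-2449955)=−, so +1.
(a,b)_5: α=0, u≡4; β=1, v≡1 (mod 5); (4|5)=+1, (1|5)=+1; sign (−1)^0·+1^1·+1^0 = +1.
(a,b)_2: α=10, β=-2; u≡3, v≡5 (mod 8); ε(u)ε(v)=1·0, αω(v)=10·1, βω(u)=-2·1; sum ≡ 0  ⇒  +1.
(a,b)_17: α=1, u≡4; β=1, v≡6 (mod 17); (4|17)=+1, (6|17)=-1; sign (−1)^0·+1^1·-1^1 = -1.
(a,b)_19: α=-2, u≡17; β=1, v≡10 (mod 19); (17|19)=+1, (10|19)=-1; sign (−1)^0·+1^1·-1^-2 = +1.
(2091, -2449955 / ℚ) ramifies at {17, 37}: a division algebra.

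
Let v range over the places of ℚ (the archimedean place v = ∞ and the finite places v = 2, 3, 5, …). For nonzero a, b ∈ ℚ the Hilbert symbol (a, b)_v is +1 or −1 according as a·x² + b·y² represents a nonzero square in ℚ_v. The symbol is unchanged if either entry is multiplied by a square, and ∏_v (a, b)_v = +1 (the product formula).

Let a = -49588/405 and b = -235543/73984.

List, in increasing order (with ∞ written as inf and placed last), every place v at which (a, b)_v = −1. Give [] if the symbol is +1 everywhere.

Mod squares: a ≡ -1265, b ≡ -4807. Check v ∈ {∞, 2, 3, 5, 7, 11, 17, 19, 23}.
v=23: a=23^1·(≡7), b=23^1·(≡14) mod 23; (7|23)=-1, (14|23)=-1; (−1)^{1·1·11}·(-1)^1·(-1)^1 = -1.
v=19: a=19^0·(≡13), b=19^1·(≡14) mod 19; (13|19)=-1, (14|19)=-1; (−1)^{0·1·9}·(-1)^1·(-1)^0 = -1.
v=2: v_2(a)=2, v_2(b)=-8; units ≡ 7, 1 (mod 8); ε·ε+αω+βω = 1·0+2·0+-8·0 ≡ 0  ⇒  (a,b)_2 = +1.
v=5: a=5^-1·(≡2), b=5^0·(≡3) mod 5; (2|5)=-1, (3|5)=-1; (−1)^{-1·0·2}·(-1)^0·(-1)^-1 = -1.
v=17: a=17^0·(≡11), b=17^-2·(≡9) mod 17; (11|17)=-1, (9|17)=+1; (−1)^{0·-2·8}·(-1)^-2·(+1)^0 = +1.
v=∞: -1265 < 0 and -4807 < 0  ⇒  (a,b)_∞ = -1.
v=11: a=11^1·(≡10), b=11^1·(≡9) mod 11; (10|11)=-1, (9|11)=+1; (−1)^{1·1·5}·(-1)^1·(+1)^1 = +1.
v=7: a=7^2·(≡4), b=7^2·(≡2) mod 7; (4|7)=+1, (2|7)=+1; (−1)^{2·2·3}·(+1)^2·(+1)^2 = +1.
v=3: a=3^-4·(≡1), b=3^0·(≡2) mod 3; (1|3)=+1, (2|3)=-1; (−1)^{-4·0·1}·(+1)^0·(-1)^-4 = +1.
(-1265, -4807 / ℚ) ramifies at {5, 19, 23, ∞}: a division algebra.

[5, 19, 23, inf]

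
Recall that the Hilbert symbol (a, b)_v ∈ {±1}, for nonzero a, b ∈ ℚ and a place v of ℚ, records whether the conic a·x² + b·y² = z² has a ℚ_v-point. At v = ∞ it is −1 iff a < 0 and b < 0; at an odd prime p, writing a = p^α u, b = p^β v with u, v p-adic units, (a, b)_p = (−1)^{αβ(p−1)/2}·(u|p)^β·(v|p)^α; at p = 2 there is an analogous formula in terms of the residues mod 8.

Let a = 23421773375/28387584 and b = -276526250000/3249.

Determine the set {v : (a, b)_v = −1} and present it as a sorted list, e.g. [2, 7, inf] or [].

[2, 5, 11, 17]

(a, b) ≡ (935, -6545) mod (ℚ^×)²; places V = {2, 3, 5, 7, 11, 13, 17, 19, 37, ∞}.
(a,b)_19: α=0, u≡4; β=-2, v≡15 (mod 19); (4|19)=+1, (15|19)=-1; sign (−1)^0·+1^-2·-1^0 = +1.
(a,b)_37: α=-2, u≡7; β=0, v≡34 (mod 37); (7|37)=+1, (34|37)=+1; sign (−1)^0·+1^0·+1^-2 = +1.
(a,b)_3: α=-4, u≡2; β=-2, v≡1 (mod 3); (2|3)=-1, (1|3)=+1; sign (−1)^0·-1^-2·+1^-4 = +1.
(a,b)_17: α=1, u≡4; β=1, v≡6 (mod 17); (4|17)=+1, (6|17)=-1; sign (−1)^0·+1^1·-1^1 = -1.
(a,b)_13: α=2, u≡10; β=2, v≡8 (mod 13); (10|13)=+1, (8|13)=-1; sign (−1)^0·+1^2·-1^2 = +1.
(a,b)_11: α=3, u≡8; β=1, v≡8 (mod 11); (8|11)=-1, (8|11)=-1; sign (−1)^1·-1^1·-1^3 = -1.
(a,b)_2: α=-8, β=4; u≡7, v≡7 (mod 8); ε(u)ε(v)=1·1, αω(v)=-8·0, βω(u)=4·0; sum ≡ 1  ⇒  -1.
(a,b)_7: α=2, u≡4; β=1, v≡6 (mod 7); (4|7)=+1, (6|7)=-1; sign (−1)^0·+1^1·-1^2 = +1.
(a,b)_5: α=3, u≡3; β=7, v≡1 (mod 5); (3|5)=-1, (1|5)=+1; sign (−1)^0·-1^7·+1^3 = -1.
(a,b)_∞: sgn(935)=+, sgn(-6545)=−, so +1.
Ram(935, -6545) = {2, 5, 11, 17}; no ℚ_2-point on the conic.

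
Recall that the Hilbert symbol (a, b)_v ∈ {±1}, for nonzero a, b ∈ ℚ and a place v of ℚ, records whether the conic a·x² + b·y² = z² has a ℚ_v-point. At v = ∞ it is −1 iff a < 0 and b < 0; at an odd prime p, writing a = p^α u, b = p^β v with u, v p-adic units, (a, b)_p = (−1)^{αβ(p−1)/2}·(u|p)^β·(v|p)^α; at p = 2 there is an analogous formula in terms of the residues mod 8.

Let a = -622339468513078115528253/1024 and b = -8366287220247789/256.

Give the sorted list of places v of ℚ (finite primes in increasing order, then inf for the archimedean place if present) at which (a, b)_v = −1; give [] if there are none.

Mod squares: a ≡ -437, b ≡ -589. Check v ∈ {∞, 2, 3, 7, 17, 19, 23, 31}.
v=17: a=17^6·(≡10), b=17^4·(≡7) mod 17; (10|17)=-1, (7|17)=-1; (−1)^{6·4·8}·(-1)^4·(-1)^6 = +1.
v=31: a=31^2·(≡19), b=31^1·(≡27) mod 31; (19|31)=+1, (27|31)=-1; (−1)^{2·1·15}·(+1)^1·(-1)^2 = +1.
v=2: v_2(a)=-10, v_2(b)=-8; units ≡ 3, 3 (mod 8); ε·ε+αω+βω = 1·1+-10·1+-8·1 ≡ 1  ⇒  (a,b)_2 = -1.
v=23: a=23^3·(≡13), b=23^2·(≡18) mod 23; (13|23)=+1, (18|23)=+1; (−1)^{3·2·11}·(+1)^2·(+1)^3 = +1.
v=3: a=3^8·(≡1), b=3^8·(≡2) mod 3; (1|3)=+1, (2|3)=-1; (−1)^{8·8·1}·(+1)^8·(-1)^8 = +1.
v=7: a=7^2·(≡2), b=7^2·(≡6) mod 7; (2|7)=+1, (6|7)=-1; (−1)^{2·2·3}·(+1)^2·(-1)^2 = +1.
v=∞: -437 < 0 and -589 < 0  ⇒  (a,b)_∞ = -1.
v=19: a=19^3·(≡3), b=19^1·(≡6) mod 19; (3|19)=-1, (6|19)=+1; (−1)^{3·1·9}·(-1)^1·(+1)^3 = +1.
Ram(-437, -589) = {2, ∞}; no ℚ_2-point on the conic.

[2, inf]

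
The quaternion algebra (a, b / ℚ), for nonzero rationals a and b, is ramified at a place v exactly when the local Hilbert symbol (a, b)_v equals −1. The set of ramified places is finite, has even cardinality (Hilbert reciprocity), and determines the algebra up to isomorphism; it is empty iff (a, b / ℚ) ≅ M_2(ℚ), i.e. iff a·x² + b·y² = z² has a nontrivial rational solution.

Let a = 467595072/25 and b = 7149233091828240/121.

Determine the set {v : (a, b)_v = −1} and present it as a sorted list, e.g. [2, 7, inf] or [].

[5, 7]

(a, b) ≡ (811797, 25585) mod (ℚ^×)²; places V = {2, 3, 5, 7, 11, 17, 29, 31, 43, ∞}.
(a,b)_11: α=0, u≡7; β=-2, v≡6 (mod 11); (7|11)=-1, (6|11)=-1; sign (−1)^0·-1^-2·-1^0 = +1.
(a,b)_2: α=6, β=4; u≡5, v≡1 (mod 8); ε(u)ε(v)=0·0, αω(v)=6·0, βω(u)=4·1; sum ≡ 0  ⇒  +1.
(a,b)_3: α=3, u≡2; β=2, v≡1 (mod 3); (2|3)=-1, (1|3)=+1; sign (−1)^0·-1^2·+1^3 = +1.
(a,b)_∞: sgn(811797)=+, sgn(25585)=+, so +1.
(a,b)_17: α=0, u≡1; β=1, v≡15 (mod 17); (1|17)=+1, (15|17)=+1; sign (−1)^0·+1^1·+1^0 = +1.
(a,b)_7: α=1, u≡1; β=5, v≡4 (mod 7); (1|7)=+1, (4|7)=+1; sign (−1)^1·+1^5·+1^1 = -1.
(a,b)_29: α=1, u≡8; β=2, v≡22 (mod 29); (8|29)=-1, (22|29)=+1; sign (−1)^0·-1^2·+1^1 = +1.
(a,b)_5: α=-2, u≡2; β=1, v≡3 (mod 5); (2|5)=-1, (3|5)=-1; sign (−1)^0·-1^1·-1^-2 = -1.
(a,b)_43: α=1, u≡22; β=1, v≡35 (mod 43); (22|43)=-1, (35|43)=+1; sign (−1)^1·-1^1·+1^1 = +1.
(a,b)_31: α=1, u≡24; β=2, v≡28 (mod 31); (24|31)=-1, (28|31)=+1; sign (−1)^0·-1^2·+1^1 = +1.
(811797, 25585 / ℚ) ramifies at {5, 7}: a division algebra.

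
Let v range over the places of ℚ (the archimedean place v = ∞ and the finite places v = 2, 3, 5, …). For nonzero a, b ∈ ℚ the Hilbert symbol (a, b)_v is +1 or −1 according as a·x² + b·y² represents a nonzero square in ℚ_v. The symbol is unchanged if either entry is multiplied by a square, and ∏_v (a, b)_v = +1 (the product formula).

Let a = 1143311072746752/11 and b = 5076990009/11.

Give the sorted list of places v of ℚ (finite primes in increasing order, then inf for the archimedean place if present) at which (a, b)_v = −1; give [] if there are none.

(a, b) ≡ (87087, 11) mod (ℚ^×)²; places V = {2, 3, 7, 11, 13, 29, ∞}.
(a,b)_11: α=-1, u≡8; β=-1, v≡3 (mod 11); (8|11)=-1, (3|11)=+1; sign (−1)^1·-1^-1·+1^-1 = +1.
(a,b)_13: α=3, u≡12; β=2, v≡7 (mod 13); (12|13)=+1, (7|13)=-1; sign (−1)^0·+1^2·-1^3 = -1.
(a,b)_7: α=3, u≡2; β=2, v≡2 (mod 7); (2|7)=+1, (2|7)=+1; sign (−1)^0·+1^2·+1^3 = +1.
(a,b)_2: α=8, β=0; u≡7, v≡3 (mod 8); ε(u)ε(v)=1·1, αω(v)=8·1, βω(u)=0·0; sum ≡ 1  ⇒  -1.
(a,b)_29: α=3, u≡28; β=2, v≡19 (mod 29); (28|29)=+1, (19|29)=-1; sign (−1)^0·+1^2·-1^3 = -1.
(a,b)_∞: sgn(87087)=+, sgn(11)=+, so +1.
(a,b)_3: α=5, u≡1; β=6, v≡2 (mod 3); (1|3)=+1, (2|3)=-1; sign (−1)^0·+1^6·-1^5 = -1.
|Ram(87087, 11)| = 4, even; anisotropic at {2, 3, 13, 29}.

[2, 3, 13, 29]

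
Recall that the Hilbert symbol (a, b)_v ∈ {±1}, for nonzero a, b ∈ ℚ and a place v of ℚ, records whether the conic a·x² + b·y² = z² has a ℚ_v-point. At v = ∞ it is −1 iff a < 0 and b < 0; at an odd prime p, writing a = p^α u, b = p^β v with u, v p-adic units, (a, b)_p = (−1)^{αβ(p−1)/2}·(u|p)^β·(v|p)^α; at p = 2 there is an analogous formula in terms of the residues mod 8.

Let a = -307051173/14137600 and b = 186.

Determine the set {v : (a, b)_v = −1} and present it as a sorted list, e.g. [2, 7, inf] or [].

Mod squares: a ≡ -533, b ≡ 186. Check v ∈ {∞, 2, 3, 5, 11, 13, 23, 31, 41, 47}.
v=41: a=41^1·(≡14), b=41^0·(≡22) mod 41; (14|41)=-1, (22|41)=-1; (−1)^{1·0·20}·(-1)^0·(-1)^1 = -1.
v=47: a=47^-2·(≡43), b=47^0·(≡45) mod 47; (43|47)=-1, (45|47)=-1; (−1)^{-2·0·23}·(-1)^0·(-1)^-2 = +1.
v=5: a=5^-2·(≡3), b=5^0·(≡1) mod 5; (3|5)=-1, (1|5)=+1; (−1)^{-2·0·2}·(-1)^0·(+1)^-2 = +1.
v=23: a=23^2·(≡10), b=23^0·(≡2) mod 23; (10|23)=-1, (2|23)=+1; (−1)^{2·0·11}·(-1)^0·(+1)^2 = +1.
v=11: a=11^2·(≡8), b=11^0·(≡10) mod 11; (8|11)=-1, (10|11)=-1; (−1)^{2·0·5}·(-1)^0·(-1)^2 = +1.
v=∞: -533 < 0 and 186 > 0  ⇒  (a,b)_∞ = +1.
v=31: a=31^0·(≡4), b=31^1·(≡6) mod 31; (4|31)=+1, (6|31)=-1; (−1)^{0·1·15}·(+1)^1·(-1)^0 = +1.
v=13: a=13^1·(≡6), b=13^0·(≡4) mod 13; (6|13)=-1, (4|13)=+1; (−1)^{1·0·6}·(-1)^0·(+1)^1 = +1.
v=3: a=3^2·(≡1), b=3^1·(≡2) mod 3; (1|3)=+1, (2|3)=-1; (−1)^{2·1·1}·(+1)^1·(-1)^2 = +1.
v=2: v_2(a)=-8, v_2(b)=1; units ≡ 3, 5 (mod 8); ε·ε+αω+βω = 1·0+-8·1+1·1 ≡ 1  ⇒  (a,b)_2 = -1.
|Ram(-533, 186)| = 2, even; anisotropic at {2, 41}.

[2, 41]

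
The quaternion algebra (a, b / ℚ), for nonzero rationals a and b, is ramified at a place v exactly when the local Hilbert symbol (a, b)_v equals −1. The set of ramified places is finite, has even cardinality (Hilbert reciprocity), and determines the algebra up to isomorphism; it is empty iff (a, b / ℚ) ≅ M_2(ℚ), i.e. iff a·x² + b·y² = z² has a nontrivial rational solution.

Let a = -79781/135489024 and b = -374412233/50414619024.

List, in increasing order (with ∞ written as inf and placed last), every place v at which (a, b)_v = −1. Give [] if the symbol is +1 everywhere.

[17, inf]

(a, b) ≡ (-1326, -17) mod (ℚ^×)²; places V = {2, 3, 7, 11, 13, 17, 19, ∞}.
(a,b)_11: α=-2, u≡9; β=-2, v≡5 (mod 11); (9|11)=+1, (5|11)=+1; sign (−1)^0·+1^-2·+1^-2 = +1.
(a,b)_13: α=1, u≡8; β=2, v≡1 (mod 13); (8|13)=-1, (1|13)=+1; sign (−1)^0·-1^2·+1^1 = +1.
(a,b)_17: α=1, u≡5; β=1, v≡1 (mod 17); (5|17)=-1, (1|17)=+1; sign (−1)^0·-1^1·+1^1 = -1.
(a,b)_3: α=-7, u≡2; β=-12, v≡1 (mod 3); (2|3)=-1, (1|3)=+1; sign (−1)^0·-1^-12·+1^-7 = +1.
(a,b)_19: α=2, u≡9; β=4, v≡3 (mod 19); (9|19)=+1, (3|19)=-1; sign (−1)^0·+1^4·-1^2 = +1.
(a,b)_7: α=0, u≡2; β=-2, v≡2 (mod 7); (2|7)=+1, (2|7)=+1; sign (−1)^0·+1^-2·+1^0 = +1.
(a,b)_2: α=-9, β=-4; u≡1, v≡7 (mod 8); ε(u)ε(v)=0·1, αω(v)=-9·0, βω(u)=-4·0; sum ≡ 0  ⇒  +1.
(a,b)_∞: sgn(-1326)=−, sgn(-17)=−, so -1.
(-1326, -17 / ℚ) ramifies at {17, ∞}: a division algebra.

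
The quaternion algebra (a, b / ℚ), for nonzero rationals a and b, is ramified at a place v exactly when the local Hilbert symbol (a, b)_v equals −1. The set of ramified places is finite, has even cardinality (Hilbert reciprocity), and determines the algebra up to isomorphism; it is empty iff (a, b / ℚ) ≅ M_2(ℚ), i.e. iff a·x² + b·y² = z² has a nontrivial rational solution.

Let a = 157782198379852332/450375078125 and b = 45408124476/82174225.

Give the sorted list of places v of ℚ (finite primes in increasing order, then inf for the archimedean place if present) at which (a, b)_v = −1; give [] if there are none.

[2, 13]

(a, b) ≡ (15, 39) mod (ℚ^×)²; places V = {2, 3, 5, 7, 11, 13, 37, 47, ∞}.
(a,b)_11: α=6, u≡9; β=4, v≡8 (mod 11); (9|11)=+1, (8|11)=-1; sign (−1)^0·+1^4·-1^6 = +1.
(a,b)_37: α=0, u≡14; β=-2, v≡15 (mod 37); (14|37)=-1, (15|37)=-1; sign (−1)^0·-1^-2·-1^0 = +1.
(a,b)_13: α=2, u≡2; β=1, v≡9 (mod 13); (2|13)=-1, (9|13)=+1; sign (−1)^0·-1^1·+1^2 = -1.
(a,b)_7: α=-8, u≡4; β=-4, v≡4 (mod 7); (4|7)=+1, (4|7)=+1; sign (−1)^0·+1^-4·+1^-8 = +1.
(a,b)_2: α=2, β=2; u≡7, v≡7 (mod 8); ε(u)ε(v)=1·1, αω(v)=2·0, βω(u)=2·0; sum ≡ 1  ⇒  -1.
(a,b)_3: α=3, u≡2; β=3, v≡1 (mod 3); (2|3)=-1, (1|3)=+1; sign (−1)^1·-1^3·+1^3 = +1.
(a,b)_5: α=-7, u≡2; β=-2, v≡4 (mod 5); (2|5)=-1, (4|5)=+1; sign (−1)^0·-1^-2·+1^-7 = +1.
(a,b)_∞: sgn(15)=+, sgn(39)=+, so +1.
(a,b)_47: α=4, u≡29; β=2, v≡43 (mod 47); (29|47)=-1, (43|47)=-1; sign (−1)^0·-1^2·-1^4 = +1.
Ram(15, 39) = {2, 13}; no ℚ_2-point on the conic.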